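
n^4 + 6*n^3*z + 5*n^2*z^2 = n^2*(n + z)*(n + 5*z)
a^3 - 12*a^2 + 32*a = a*(a - 8)*(a - 4)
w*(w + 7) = w^2 + 7*w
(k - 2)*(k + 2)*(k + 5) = k^3 + 5*k^2 - 4*k - 20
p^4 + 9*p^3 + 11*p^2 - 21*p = p*(p - 1)*(p + 3)*(p + 7)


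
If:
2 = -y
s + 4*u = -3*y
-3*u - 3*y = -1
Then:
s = -10/3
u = 7/3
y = -2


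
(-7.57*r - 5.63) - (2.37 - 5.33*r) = -2.24*r - 8.0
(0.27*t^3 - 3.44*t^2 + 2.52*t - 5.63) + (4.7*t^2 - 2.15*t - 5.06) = 0.27*t^3 + 1.26*t^2 + 0.37*t - 10.69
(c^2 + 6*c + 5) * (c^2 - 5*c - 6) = c^4 + c^3 - 31*c^2 - 61*c - 30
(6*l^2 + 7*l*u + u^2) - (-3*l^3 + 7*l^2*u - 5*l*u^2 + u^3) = 3*l^3 - 7*l^2*u + 6*l^2 + 5*l*u^2 + 7*l*u - u^3 + u^2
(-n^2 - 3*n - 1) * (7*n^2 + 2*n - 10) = -7*n^4 - 23*n^3 - 3*n^2 + 28*n + 10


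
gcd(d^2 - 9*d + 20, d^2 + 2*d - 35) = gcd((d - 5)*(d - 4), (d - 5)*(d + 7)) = d - 5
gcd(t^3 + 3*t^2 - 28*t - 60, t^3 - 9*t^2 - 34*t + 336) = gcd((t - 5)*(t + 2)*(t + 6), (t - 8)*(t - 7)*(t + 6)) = t + 6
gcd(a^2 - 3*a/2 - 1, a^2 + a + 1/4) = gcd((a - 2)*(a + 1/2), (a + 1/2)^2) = a + 1/2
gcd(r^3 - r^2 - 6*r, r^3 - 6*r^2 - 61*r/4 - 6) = 1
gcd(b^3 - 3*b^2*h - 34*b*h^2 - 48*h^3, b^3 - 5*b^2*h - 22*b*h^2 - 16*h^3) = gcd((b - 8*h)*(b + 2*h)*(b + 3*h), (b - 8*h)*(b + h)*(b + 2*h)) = b^2 - 6*b*h - 16*h^2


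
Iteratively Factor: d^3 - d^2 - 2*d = (d)*(d^2 - d - 2) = d*(d + 1)*(d - 2)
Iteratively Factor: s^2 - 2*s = (s)*(s - 2)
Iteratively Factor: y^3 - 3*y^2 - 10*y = (y)*(y^2 - 3*y - 10) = y*(y + 2)*(y - 5)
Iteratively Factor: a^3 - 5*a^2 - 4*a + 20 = (a - 2)*(a^2 - 3*a - 10) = (a - 2)*(a + 2)*(a - 5)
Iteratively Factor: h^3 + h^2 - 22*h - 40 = (h - 5)*(h^2 + 6*h + 8) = (h - 5)*(h + 4)*(h + 2)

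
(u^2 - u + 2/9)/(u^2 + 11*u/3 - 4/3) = (u - 2/3)/(u + 4)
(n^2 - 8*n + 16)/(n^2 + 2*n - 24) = (n - 4)/(n + 6)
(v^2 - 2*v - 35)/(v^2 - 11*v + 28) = (v + 5)/(v - 4)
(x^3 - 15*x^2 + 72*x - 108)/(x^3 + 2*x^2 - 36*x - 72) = (x^2 - 9*x + 18)/(x^2 + 8*x + 12)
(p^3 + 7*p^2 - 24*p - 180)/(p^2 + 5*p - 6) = (p^2 + p - 30)/(p - 1)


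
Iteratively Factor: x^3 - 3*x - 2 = (x + 1)*(x^2 - x - 2) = (x + 1)^2*(x - 2)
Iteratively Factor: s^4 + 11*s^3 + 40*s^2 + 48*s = (s + 4)*(s^3 + 7*s^2 + 12*s) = (s + 3)*(s + 4)*(s^2 + 4*s) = s*(s + 3)*(s + 4)*(s + 4)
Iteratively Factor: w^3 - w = (w - 1)*(w^2 + w) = (w - 1)*(w + 1)*(w)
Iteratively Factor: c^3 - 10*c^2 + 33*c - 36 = (c - 3)*(c^2 - 7*c + 12) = (c - 3)^2*(c - 4)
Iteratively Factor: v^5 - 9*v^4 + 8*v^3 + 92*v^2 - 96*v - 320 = (v + 2)*(v^4 - 11*v^3 + 30*v^2 + 32*v - 160) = (v - 4)*(v + 2)*(v^3 - 7*v^2 + 2*v + 40) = (v - 4)^2*(v + 2)*(v^2 - 3*v - 10) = (v - 4)^2*(v + 2)^2*(v - 5)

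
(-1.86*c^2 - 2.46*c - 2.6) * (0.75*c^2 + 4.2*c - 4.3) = -1.395*c^4 - 9.657*c^3 - 4.284*c^2 - 0.342000000000002*c + 11.18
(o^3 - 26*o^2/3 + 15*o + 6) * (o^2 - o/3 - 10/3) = o^5 - 9*o^4 + 131*o^3/9 + 269*o^2/9 - 52*o - 20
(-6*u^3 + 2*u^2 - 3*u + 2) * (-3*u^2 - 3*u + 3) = 18*u^5 + 12*u^4 - 15*u^3 + 9*u^2 - 15*u + 6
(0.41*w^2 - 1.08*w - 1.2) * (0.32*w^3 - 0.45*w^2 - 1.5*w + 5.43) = 0.1312*w^5 - 0.5301*w^4 - 0.513*w^3 + 4.3863*w^2 - 4.0644*w - 6.516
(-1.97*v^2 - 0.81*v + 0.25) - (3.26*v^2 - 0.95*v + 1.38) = -5.23*v^2 + 0.14*v - 1.13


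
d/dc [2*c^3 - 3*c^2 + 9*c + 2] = 6*c^2 - 6*c + 9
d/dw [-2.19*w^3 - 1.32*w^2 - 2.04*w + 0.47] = -6.57*w^2 - 2.64*w - 2.04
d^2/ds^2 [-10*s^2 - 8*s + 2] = -20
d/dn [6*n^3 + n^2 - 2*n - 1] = 18*n^2 + 2*n - 2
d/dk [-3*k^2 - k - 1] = -6*k - 1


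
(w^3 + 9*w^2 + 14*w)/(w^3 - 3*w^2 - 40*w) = (w^2 + 9*w + 14)/(w^2 - 3*w - 40)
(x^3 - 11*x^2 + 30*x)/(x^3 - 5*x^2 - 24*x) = (-x^2 + 11*x - 30)/(-x^2 + 5*x + 24)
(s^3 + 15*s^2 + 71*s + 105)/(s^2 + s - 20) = (s^2 + 10*s + 21)/(s - 4)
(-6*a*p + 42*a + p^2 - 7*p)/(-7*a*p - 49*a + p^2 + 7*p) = (6*a*p - 42*a - p^2 + 7*p)/(7*a*p + 49*a - p^2 - 7*p)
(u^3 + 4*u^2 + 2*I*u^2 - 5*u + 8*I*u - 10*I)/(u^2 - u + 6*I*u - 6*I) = (u^2 + u*(5 + 2*I) + 10*I)/(u + 6*I)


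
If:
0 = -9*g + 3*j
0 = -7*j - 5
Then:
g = -5/21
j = -5/7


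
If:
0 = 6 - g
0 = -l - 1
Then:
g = 6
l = -1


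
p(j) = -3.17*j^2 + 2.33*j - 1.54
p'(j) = 2.33 - 6.34*j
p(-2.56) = -28.28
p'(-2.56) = 18.56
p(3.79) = -38.24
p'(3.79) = -21.70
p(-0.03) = -1.61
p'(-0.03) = 2.52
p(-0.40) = -2.98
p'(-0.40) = 4.87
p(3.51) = -32.42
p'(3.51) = -19.92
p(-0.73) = -4.93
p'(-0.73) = 6.96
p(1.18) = -3.20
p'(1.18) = -5.15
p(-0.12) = -1.87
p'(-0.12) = 3.09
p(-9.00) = -279.28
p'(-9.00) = 59.39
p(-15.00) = -749.74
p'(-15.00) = 97.43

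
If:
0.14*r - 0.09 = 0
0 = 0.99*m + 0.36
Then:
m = -0.36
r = 0.64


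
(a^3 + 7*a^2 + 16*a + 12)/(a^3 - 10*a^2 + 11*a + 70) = (a^2 + 5*a + 6)/(a^2 - 12*a + 35)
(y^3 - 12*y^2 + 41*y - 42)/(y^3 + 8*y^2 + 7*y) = (y^3 - 12*y^2 + 41*y - 42)/(y*(y^2 + 8*y + 7))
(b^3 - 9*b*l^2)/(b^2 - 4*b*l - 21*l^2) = b*(b - 3*l)/(b - 7*l)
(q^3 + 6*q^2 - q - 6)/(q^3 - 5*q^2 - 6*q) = (q^2 + 5*q - 6)/(q*(q - 6))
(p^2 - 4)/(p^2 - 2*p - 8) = (p - 2)/(p - 4)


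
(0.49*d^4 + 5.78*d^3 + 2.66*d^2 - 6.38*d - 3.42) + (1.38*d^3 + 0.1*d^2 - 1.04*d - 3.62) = 0.49*d^4 + 7.16*d^3 + 2.76*d^2 - 7.42*d - 7.04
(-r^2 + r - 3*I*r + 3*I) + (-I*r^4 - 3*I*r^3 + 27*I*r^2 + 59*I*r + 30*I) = -I*r^4 - 3*I*r^3 - r^2 + 27*I*r^2 + r + 56*I*r + 33*I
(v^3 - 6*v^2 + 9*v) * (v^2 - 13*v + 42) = v^5 - 19*v^4 + 129*v^3 - 369*v^2 + 378*v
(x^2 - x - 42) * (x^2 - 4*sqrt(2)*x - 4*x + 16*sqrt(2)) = x^4 - 4*sqrt(2)*x^3 - 5*x^3 - 38*x^2 + 20*sqrt(2)*x^2 + 168*x + 152*sqrt(2)*x - 672*sqrt(2)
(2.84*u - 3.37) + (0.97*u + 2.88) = 3.81*u - 0.49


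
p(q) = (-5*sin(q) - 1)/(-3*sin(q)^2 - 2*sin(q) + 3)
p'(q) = (6*sin(q)*cos(q) + 2*cos(q))*(-5*sin(q) - 1)/(-3*sin(q)^2 - 2*sin(q) + 3)^2 - 5*cos(q)/(-3*sin(q)^2 - 2*sin(q) + 3)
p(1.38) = 3.18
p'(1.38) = -2.06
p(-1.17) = 1.57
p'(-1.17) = -1.79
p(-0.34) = 0.20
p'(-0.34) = -1.41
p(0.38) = -1.55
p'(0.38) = -5.81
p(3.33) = -0.02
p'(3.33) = 1.51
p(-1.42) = 1.93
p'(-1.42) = -0.92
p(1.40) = 3.15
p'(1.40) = -1.79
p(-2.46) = 0.70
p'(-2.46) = 1.58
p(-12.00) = -3.46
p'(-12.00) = -18.32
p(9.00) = -1.84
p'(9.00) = 7.23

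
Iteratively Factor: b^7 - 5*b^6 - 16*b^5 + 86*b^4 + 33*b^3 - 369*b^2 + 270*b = (b)*(b^6 - 5*b^5 - 16*b^4 + 86*b^3 + 33*b^2 - 369*b + 270) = b*(b + 3)*(b^5 - 8*b^4 + 8*b^3 + 62*b^2 - 153*b + 90) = b*(b - 2)*(b + 3)*(b^4 - 6*b^3 - 4*b^2 + 54*b - 45) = b*(b - 5)*(b - 2)*(b + 3)*(b^3 - b^2 - 9*b + 9) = b*(b - 5)*(b - 3)*(b - 2)*(b + 3)*(b^2 + 2*b - 3) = b*(b - 5)*(b - 3)*(b - 2)*(b + 3)^2*(b - 1)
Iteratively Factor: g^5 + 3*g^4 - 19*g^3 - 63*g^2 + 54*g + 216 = (g + 3)*(g^4 - 19*g^2 - 6*g + 72) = (g + 3)^2*(g^3 - 3*g^2 - 10*g + 24) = (g + 3)^3*(g^2 - 6*g + 8) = (g - 2)*(g + 3)^3*(g - 4)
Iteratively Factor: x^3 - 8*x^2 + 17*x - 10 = (x - 5)*(x^2 - 3*x + 2) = (x - 5)*(x - 2)*(x - 1)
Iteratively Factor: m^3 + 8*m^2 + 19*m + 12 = (m + 4)*(m^2 + 4*m + 3) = (m + 3)*(m + 4)*(m + 1)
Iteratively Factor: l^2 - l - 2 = (l + 1)*(l - 2)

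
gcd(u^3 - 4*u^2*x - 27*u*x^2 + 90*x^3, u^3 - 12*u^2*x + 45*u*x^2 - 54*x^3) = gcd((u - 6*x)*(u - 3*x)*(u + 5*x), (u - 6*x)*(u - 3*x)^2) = u^2 - 9*u*x + 18*x^2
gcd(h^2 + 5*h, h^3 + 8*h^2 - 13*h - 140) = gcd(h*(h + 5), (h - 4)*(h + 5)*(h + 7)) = h + 5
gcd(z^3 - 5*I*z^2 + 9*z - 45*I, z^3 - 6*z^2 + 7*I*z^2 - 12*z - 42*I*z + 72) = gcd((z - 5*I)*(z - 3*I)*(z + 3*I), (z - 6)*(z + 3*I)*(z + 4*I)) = z + 3*I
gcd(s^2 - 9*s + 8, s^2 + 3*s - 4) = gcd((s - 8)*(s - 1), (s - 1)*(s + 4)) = s - 1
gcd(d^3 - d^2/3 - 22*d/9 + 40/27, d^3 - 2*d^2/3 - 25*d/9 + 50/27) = d^2 + d - 10/9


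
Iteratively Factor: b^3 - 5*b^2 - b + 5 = (b - 5)*(b^2 - 1) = (b - 5)*(b + 1)*(b - 1)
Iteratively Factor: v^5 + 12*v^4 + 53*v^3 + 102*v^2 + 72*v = (v + 3)*(v^4 + 9*v^3 + 26*v^2 + 24*v) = (v + 2)*(v + 3)*(v^3 + 7*v^2 + 12*v) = v*(v + 2)*(v + 3)*(v^2 + 7*v + 12) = v*(v + 2)*(v + 3)*(v + 4)*(v + 3)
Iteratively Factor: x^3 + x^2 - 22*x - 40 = (x + 4)*(x^2 - 3*x - 10) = (x - 5)*(x + 4)*(x + 2)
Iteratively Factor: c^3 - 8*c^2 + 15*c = (c)*(c^2 - 8*c + 15) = c*(c - 5)*(c - 3)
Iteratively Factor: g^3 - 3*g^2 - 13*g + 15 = (g - 5)*(g^2 + 2*g - 3) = (g - 5)*(g - 1)*(g + 3)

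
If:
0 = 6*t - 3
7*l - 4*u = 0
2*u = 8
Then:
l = 16/7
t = 1/2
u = 4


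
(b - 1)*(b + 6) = b^2 + 5*b - 6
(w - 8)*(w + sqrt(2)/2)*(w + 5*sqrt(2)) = w^3 - 8*w^2 + 11*sqrt(2)*w^2/2 - 44*sqrt(2)*w + 5*w - 40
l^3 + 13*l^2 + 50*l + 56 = (l + 2)*(l + 4)*(l + 7)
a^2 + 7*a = a*(a + 7)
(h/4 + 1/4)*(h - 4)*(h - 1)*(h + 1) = h^4/4 - 3*h^3/4 - 5*h^2/4 + 3*h/4 + 1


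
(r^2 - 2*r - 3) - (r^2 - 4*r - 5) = 2*r + 2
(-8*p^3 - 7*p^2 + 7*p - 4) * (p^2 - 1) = -8*p^5 - 7*p^4 + 15*p^3 + 3*p^2 - 7*p + 4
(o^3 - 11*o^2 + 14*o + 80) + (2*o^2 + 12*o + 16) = o^3 - 9*o^2 + 26*o + 96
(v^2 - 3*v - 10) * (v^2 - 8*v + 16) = v^4 - 11*v^3 + 30*v^2 + 32*v - 160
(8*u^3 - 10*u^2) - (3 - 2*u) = 8*u^3 - 10*u^2 + 2*u - 3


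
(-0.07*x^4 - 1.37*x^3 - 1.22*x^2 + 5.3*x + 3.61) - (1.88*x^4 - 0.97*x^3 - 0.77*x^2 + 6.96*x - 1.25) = -1.95*x^4 - 0.4*x^3 - 0.45*x^2 - 1.66*x + 4.86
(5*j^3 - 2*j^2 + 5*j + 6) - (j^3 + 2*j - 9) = 4*j^3 - 2*j^2 + 3*j + 15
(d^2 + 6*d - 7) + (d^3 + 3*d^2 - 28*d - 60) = d^3 + 4*d^2 - 22*d - 67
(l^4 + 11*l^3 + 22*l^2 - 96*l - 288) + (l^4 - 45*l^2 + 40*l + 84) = 2*l^4 + 11*l^3 - 23*l^2 - 56*l - 204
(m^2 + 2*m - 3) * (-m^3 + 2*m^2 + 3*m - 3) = -m^5 + 10*m^3 - 3*m^2 - 15*m + 9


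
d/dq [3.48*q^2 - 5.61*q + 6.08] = 6.96*q - 5.61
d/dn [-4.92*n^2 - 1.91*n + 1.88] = -9.84*n - 1.91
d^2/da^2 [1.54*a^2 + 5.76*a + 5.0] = 3.08000000000000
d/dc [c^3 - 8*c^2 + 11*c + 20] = 3*c^2 - 16*c + 11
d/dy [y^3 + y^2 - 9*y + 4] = 3*y^2 + 2*y - 9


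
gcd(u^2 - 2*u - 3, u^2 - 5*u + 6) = u - 3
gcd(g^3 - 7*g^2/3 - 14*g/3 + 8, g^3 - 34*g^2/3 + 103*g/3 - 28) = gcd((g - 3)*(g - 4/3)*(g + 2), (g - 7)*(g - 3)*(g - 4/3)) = g^2 - 13*g/3 + 4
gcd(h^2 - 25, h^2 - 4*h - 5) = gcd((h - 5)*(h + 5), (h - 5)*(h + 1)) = h - 5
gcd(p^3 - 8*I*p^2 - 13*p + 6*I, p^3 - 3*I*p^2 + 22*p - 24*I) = p^2 - 7*I*p - 6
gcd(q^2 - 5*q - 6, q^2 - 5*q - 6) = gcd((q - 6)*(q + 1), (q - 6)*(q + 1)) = q^2 - 5*q - 6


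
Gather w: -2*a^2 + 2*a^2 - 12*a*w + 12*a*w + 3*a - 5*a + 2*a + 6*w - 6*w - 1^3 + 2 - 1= 0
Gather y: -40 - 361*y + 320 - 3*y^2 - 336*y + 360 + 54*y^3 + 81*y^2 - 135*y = 54*y^3 + 78*y^2 - 832*y + 640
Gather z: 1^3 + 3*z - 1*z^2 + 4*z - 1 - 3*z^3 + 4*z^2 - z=-3*z^3 + 3*z^2 + 6*z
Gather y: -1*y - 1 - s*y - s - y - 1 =-s + y*(-s - 2) - 2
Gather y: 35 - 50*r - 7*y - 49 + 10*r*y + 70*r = 20*r + y*(10*r - 7) - 14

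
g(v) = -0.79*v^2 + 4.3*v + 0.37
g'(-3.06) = 9.13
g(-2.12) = -12.30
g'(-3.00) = 9.04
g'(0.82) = 3.00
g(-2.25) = -13.30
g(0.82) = 3.36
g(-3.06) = -20.19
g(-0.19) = -0.48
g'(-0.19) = 4.60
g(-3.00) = -19.64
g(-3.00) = -19.64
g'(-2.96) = 8.98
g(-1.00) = -4.72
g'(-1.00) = 5.88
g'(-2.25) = 7.86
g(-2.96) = -19.28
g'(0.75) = 3.12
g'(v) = 4.3 - 1.58*v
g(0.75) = 3.15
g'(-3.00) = 9.04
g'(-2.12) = 7.65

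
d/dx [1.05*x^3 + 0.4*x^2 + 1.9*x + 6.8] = 3.15*x^2 + 0.8*x + 1.9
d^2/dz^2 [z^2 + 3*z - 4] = 2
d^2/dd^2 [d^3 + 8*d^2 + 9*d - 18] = 6*d + 16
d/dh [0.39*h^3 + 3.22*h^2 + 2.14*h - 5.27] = 1.17*h^2 + 6.44*h + 2.14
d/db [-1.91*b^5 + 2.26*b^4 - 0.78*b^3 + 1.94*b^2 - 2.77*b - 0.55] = -9.55*b^4 + 9.04*b^3 - 2.34*b^2 + 3.88*b - 2.77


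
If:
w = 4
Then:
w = 4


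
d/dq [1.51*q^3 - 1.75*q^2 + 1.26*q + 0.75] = 4.53*q^2 - 3.5*q + 1.26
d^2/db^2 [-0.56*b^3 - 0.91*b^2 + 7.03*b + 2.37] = -3.36*b - 1.82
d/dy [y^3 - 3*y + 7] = 3*y^2 - 3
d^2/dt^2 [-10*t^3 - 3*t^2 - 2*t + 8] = -60*t - 6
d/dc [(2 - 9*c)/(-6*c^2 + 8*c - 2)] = (-27*c^2 + 12*c + 1)/(2*(9*c^4 - 24*c^3 + 22*c^2 - 8*c + 1))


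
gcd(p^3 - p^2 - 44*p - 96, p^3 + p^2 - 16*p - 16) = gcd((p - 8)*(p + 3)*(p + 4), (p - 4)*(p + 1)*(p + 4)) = p + 4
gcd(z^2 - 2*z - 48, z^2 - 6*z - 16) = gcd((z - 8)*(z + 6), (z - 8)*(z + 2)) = z - 8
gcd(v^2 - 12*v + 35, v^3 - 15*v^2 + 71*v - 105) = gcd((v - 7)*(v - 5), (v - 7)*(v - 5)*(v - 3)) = v^2 - 12*v + 35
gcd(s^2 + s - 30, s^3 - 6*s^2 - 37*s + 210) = s^2 + s - 30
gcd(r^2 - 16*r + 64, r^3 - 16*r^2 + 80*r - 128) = r - 8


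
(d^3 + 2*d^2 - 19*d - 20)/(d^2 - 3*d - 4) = d + 5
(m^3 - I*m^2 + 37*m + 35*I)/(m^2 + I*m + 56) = (m^2 + 6*I*m - 5)/(m + 8*I)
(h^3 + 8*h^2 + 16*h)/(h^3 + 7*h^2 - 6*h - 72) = h*(h + 4)/(h^2 + 3*h - 18)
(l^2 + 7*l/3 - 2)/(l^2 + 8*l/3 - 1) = (3*l - 2)/(3*l - 1)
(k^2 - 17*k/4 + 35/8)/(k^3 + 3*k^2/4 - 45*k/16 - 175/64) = 8*(2*k - 5)/(16*k^2 + 40*k + 25)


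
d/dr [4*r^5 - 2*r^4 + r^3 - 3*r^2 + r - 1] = 20*r^4 - 8*r^3 + 3*r^2 - 6*r + 1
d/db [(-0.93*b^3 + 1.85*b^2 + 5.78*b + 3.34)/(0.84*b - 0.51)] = (-1.5624*b^3 + 2.9769*b^2 - 1.887*b - 5.7534)/(0.7056*b^2 - 0.8568*b + 0.2601)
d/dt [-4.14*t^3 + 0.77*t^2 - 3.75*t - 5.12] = -12.42*t^2 + 1.54*t - 3.75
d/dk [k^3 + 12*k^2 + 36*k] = 3*k^2 + 24*k + 36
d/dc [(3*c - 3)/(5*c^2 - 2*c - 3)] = -15/(25*c^2 + 30*c + 9)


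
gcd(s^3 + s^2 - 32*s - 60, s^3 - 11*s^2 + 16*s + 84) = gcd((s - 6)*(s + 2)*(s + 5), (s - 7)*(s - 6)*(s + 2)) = s^2 - 4*s - 12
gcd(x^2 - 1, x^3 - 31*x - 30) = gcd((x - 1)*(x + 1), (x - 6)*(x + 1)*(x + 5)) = x + 1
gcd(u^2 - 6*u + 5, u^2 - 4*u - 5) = u - 5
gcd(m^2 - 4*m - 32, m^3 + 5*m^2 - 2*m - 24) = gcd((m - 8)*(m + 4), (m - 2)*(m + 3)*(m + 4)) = m + 4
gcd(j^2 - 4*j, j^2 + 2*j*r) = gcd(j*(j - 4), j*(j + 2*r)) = j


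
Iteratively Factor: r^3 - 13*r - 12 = (r - 4)*(r^2 + 4*r + 3) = (r - 4)*(r + 1)*(r + 3)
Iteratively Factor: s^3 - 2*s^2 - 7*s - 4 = (s + 1)*(s^2 - 3*s - 4) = (s - 4)*(s + 1)*(s + 1)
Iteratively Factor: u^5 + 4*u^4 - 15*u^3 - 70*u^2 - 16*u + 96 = (u + 3)*(u^4 + u^3 - 18*u^2 - 16*u + 32) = (u - 4)*(u + 3)*(u^3 + 5*u^2 + 2*u - 8) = (u - 4)*(u - 1)*(u + 3)*(u^2 + 6*u + 8) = (u - 4)*(u - 1)*(u + 2)*(u + 3)*(u + 4)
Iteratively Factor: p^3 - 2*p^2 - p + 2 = (p + 1)*(p^2 - 3*p + 2) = (p - 1)*(p + 1)*(p - 2)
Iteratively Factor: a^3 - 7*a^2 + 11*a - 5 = (a - 1)*(a^2 - 6*a + 5) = (a - 5)*(a - 1)*(a - 1)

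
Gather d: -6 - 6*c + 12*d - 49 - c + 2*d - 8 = -7*c + 14*d - 63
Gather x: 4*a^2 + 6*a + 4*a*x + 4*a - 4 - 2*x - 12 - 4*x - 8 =4*a^2 + 10*a + x*(4*a - 6) - 24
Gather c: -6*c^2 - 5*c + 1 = -6*c^2 - 5*c + 1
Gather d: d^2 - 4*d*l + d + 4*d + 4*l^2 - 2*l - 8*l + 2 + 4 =d^2 + d*(5 - 4*l) + 4*l^2 - 10*l + 6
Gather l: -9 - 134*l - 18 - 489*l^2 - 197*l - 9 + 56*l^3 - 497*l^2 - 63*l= 56*l^3 - 986*l^2 - 394*l - 36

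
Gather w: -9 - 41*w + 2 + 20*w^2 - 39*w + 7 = 20*w^2 - 80*w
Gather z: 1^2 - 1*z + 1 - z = 2 - 2*z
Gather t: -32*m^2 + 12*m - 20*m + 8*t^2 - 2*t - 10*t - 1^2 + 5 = -32*m^2 - 8*m + 8*t^2 - 12*t + 4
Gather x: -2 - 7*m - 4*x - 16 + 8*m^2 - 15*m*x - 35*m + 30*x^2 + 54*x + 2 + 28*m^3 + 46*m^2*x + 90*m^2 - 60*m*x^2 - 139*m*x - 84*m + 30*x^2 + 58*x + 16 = 28*m^3 + 98*m^2 - 126*m + x^2*(60 - 60*m) + x*(46*m^2 - 154*m + 108)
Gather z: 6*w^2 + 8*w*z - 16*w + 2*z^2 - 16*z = 6*w^2 - 16*w + 2*z^2 + z*(8*w - 16)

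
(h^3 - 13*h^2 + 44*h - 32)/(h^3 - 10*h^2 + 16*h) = (h^2 - 5*h + 4)/(h*(h - 2))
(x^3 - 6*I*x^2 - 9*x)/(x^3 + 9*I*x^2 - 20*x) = (x^2 - 6*I*x - 9)/(x^2 + 9*I*x - 20)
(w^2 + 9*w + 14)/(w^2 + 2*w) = (w + 7)/w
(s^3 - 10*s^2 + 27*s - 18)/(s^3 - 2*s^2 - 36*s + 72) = (s^2 - 4*s + 3)/(s^2 + 4*s - 12)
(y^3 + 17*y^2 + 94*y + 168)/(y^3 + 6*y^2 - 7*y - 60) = (y^2 + 13*y + 42)/(y^2 + 2*y - 15)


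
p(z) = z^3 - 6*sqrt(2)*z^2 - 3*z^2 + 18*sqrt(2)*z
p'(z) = 3*z^2 - 12*sqrt(2)*z - 6*z + 18*sqrt(2)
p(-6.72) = -993.18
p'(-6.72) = 315.29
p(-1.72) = -82.85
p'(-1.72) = 73.84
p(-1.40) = -60.89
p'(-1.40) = 63.49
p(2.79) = 3.34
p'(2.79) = -15.28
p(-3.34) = -250.41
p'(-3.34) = 135.64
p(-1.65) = -77.76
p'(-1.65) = 71.52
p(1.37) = 15.89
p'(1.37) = -0.38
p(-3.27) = -241.02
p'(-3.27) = 132.65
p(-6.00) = -782.21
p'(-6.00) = 271.28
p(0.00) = 0.00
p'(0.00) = 25.46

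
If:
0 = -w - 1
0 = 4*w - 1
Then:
No Solution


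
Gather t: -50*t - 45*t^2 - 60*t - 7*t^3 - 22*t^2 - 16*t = -7*t^3 - 67*t^2 - 126*t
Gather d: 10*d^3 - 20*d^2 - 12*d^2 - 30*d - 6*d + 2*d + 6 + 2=10*d^3 - 32*d^2 - 34*d + 8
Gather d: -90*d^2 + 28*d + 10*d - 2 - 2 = -90*d^2 + 38*d - 4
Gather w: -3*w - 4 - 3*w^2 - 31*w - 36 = -3*w^2 - 34*w - 40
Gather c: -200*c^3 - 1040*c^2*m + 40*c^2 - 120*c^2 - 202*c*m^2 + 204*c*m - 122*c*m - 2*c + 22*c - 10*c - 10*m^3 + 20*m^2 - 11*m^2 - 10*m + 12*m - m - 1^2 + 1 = -200*c^3 + c^2*(-1040*m - 80) + c*(-202*m^2 + 82*m + 10) - 10*m^3 + 9*m^2 + m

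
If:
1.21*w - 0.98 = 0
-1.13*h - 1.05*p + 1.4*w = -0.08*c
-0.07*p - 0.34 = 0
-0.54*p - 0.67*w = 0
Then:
No Solution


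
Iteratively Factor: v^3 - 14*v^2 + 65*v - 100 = (v - 5)*(v^2 - 9*v + 20) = (v - 5)^2*(v - 4)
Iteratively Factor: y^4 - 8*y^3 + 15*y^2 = (y - 5)*(y^3 - 3*y^2) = (y - 5)*(y - 3)*(y^2) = y*(y - 5)*(y - 3)*(y)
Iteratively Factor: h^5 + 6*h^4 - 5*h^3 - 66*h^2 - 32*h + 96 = (h + 4)*(h^4 + 2*h^3 - 13*h^2 - 14*h + 24) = (h - 3)*(h + 4)*(h^3 + 5*h^2 + 2*h - 8) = (h - 3)*(h + 2)*(h + 4)*(h^2 + 3*h - 4) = (h - 3)*(h + 2)*(h + 4)^2*(h - 1)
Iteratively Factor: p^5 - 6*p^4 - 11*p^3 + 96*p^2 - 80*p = (p)*(p^4 - 6*p^3 - 11*p^2 + 96*p - 80) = p*(p + 4)*(p^3 - 10*p^2 + 29*p - 20) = p*(p - 4)*(p + 4)*(p^2 - 6*p + 5) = p*(p - 4)*(p - 1)*(p + 4)*(p - 5)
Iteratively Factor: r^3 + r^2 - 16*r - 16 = (r + 4)*(r^2 - 3*r - 4) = (r - 4)*(r + 4)*(r + 1)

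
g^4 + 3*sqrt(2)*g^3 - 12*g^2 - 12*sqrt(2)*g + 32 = (g - 2)*(g + 2)*(g - sqrt(2))*(g + 4*sqrt(2))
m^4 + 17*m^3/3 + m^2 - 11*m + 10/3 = (m - 1)*(m - 1/3)*(m + 2)*(m + 5)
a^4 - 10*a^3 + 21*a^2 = a^2*(a - 7)*(a - 3)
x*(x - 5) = x^2 - 5*x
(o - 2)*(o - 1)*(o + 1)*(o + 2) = o^4 - 5*o^2 + 4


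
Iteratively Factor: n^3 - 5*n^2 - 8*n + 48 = (n + 3)*(n^2 - 8*n + 16) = (n - 4)*(n + 3)*(n - 4)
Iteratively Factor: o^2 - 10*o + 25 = (o - 5)*(o - 5)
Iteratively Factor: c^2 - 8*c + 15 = (c - 3)*(c - 5)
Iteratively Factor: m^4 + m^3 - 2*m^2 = (m - 1)*(m^3 + 2*m^2) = m*(m - 1)*(m^2 + 2*m) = m*(m - 1)*(m + 2)*(m)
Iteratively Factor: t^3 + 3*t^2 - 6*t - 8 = (t + 1)*(t^2 + 2*t - 8) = (t + 1)*(t + 4)*(t - 2)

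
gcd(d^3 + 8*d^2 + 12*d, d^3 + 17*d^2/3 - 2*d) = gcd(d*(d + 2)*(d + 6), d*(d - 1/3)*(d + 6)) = d^2 + 6*d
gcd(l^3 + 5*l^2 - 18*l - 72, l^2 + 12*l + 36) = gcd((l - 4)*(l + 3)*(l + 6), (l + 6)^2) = l + 6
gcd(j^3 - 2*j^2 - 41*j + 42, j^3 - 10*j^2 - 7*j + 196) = j - 7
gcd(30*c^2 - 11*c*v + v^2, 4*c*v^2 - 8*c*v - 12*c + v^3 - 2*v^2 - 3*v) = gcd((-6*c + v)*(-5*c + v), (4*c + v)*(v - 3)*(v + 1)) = 1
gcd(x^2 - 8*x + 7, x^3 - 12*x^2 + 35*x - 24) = x - 1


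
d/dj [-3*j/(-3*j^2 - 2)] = 3*(2 - 3*j^2)/(9*j^4 + 12*j^2 + 4)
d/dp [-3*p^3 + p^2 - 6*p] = -9*p^2 + 2*p - 6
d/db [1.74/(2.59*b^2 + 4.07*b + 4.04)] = (-9.0132*b - 7.0818)/(2.59*b^2 + 4.07*b + 4.04)^2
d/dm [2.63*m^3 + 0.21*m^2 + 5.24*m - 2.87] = 7.89*m^2 + 0.42*m + 5.24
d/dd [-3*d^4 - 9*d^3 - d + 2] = -12*d^3 - 27*d^2 - 1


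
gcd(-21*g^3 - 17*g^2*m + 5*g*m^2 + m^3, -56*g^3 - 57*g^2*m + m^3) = 7*g^2 + 8*g*m + m^2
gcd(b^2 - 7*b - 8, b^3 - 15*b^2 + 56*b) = b - 8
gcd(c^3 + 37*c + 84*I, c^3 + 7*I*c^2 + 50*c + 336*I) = c - 7*I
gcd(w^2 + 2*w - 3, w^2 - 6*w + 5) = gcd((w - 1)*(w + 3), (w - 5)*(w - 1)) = w - 1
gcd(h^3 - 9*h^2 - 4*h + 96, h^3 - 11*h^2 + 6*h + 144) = h^2 - 5*h - 24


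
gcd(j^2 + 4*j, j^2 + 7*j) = j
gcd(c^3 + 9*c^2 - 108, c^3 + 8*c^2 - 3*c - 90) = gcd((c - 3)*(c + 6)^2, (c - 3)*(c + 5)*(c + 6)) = c^2 + 3*c - 18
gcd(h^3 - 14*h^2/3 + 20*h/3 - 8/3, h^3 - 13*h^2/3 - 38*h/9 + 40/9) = h - 2/3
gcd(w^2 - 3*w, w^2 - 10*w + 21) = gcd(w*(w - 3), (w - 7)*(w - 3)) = w - 3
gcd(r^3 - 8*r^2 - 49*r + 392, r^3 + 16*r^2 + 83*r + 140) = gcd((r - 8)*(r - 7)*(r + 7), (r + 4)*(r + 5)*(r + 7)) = r + 7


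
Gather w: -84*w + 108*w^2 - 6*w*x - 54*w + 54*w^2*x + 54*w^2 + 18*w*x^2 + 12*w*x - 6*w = w^2*(54*x + 162) + w*(18*x^2 + 6*x - 144)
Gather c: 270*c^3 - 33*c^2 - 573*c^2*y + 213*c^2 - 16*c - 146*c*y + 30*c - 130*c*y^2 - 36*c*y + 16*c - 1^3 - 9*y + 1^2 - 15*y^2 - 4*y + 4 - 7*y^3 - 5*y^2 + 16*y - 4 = 270*c^3 + c^2*(180 - 573*y) + c*(-130*y^2 - 182*y + 30) - 7*y^3 - 20*y^2 + 3*y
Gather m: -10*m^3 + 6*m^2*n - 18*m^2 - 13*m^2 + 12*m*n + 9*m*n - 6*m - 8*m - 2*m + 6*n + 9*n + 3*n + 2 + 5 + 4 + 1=-10*m^3 + m^2*(6*n - 31) + m*(21*n - 16) + 18*n + 12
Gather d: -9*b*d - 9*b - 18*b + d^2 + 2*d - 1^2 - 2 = -27*b + d^2 + d*(2 - 9*b) - 3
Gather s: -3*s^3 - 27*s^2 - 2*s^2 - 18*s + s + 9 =-3*s^3 - 29*s^2 - 17*s + 9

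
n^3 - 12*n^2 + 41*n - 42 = (n - 7)*(n - 3)*(n - 2)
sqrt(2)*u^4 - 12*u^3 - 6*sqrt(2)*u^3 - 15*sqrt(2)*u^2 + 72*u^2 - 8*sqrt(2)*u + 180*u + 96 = (u - 8)*(u + 1)*(u - 6*sqrt(2))*(sqrt(2)*u + sqrt(2))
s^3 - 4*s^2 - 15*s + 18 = (s - 6)*(s - 1)*(s + 3)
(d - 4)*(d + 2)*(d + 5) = d^3 + 3*d^2 - 18*d - 40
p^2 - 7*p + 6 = (p - 6)*(p - 1)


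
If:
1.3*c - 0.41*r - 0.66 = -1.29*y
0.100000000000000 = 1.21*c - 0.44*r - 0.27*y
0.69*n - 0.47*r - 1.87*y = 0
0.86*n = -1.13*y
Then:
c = -0.80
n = -0.60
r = -2.70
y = 0.46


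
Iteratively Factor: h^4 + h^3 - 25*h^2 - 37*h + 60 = (h + 4)*(h^3 - 3*h^2 - 13*h + 15) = (h + 3)*(h + 4)*(h^2 - 6*h + 5) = (h - 5)*(h + 3)*(h + 4)*(h - 1)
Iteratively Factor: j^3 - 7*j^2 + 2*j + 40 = (j - 5)*(j^2 - 2*j - 8) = (j - 5)*(j + 2)*(j - 4)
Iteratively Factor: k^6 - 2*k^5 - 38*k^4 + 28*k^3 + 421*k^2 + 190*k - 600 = (k - 5)*(k^5 + 3*k^4 - 23*k^3 - 87*k^2 - 14*k + 120) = (k - 5)*(k - 1)*(k^4 + 4*k^3 - 19*k^2 - 106*k - 120) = (k - 5)*(k - 1)*(k + 2)*(k^3 + 2*k^2 - 23*k - 60) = (k - 5)*(k - 1)*(k + 2)*(k + 3)*(k^2 - k - 20) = (k - 5)^2*(k - 1)*(k + 2)*(k + 3)*(k + 4)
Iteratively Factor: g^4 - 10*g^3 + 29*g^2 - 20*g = (g - 5)*(g^3 - 5*g^2 + 4*g) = (g - 5)*(g - 1)*(g^2 - 4*g) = (g - 5)*(g - 4)*(g - 1)*(g)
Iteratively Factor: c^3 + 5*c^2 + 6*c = (c)*(c^2 + 5*c + 6) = c*(c + 3)*(c + 2)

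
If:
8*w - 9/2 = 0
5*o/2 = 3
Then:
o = 6/5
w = 9/16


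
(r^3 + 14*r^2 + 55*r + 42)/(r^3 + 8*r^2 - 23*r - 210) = (r + 1)/(r - 5)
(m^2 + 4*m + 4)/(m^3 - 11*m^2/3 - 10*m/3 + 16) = 3*(m + 2)/(3*m^2 - 17*m + 24)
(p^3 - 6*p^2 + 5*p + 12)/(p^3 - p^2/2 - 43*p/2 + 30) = 2*(p^2 - 2*p - 3)/(2*p^2 + 7*p - 15)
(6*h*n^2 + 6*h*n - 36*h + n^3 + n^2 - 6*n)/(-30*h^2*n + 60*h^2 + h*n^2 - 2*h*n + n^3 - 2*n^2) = (-n - 3)/(5*h - n)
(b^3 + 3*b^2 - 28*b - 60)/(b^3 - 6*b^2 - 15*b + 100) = (b^2 + 8*b + 12)/(b^2 - b - 20)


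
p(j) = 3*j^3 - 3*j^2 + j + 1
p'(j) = 9*j^2 - 6*j + 1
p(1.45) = 5.29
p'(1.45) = 11.22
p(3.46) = 92.81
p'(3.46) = 87.98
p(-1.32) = -12.45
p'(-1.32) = 24.60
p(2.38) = 26.83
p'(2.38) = 37.70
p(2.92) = 53.03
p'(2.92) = 60.22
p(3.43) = 90.20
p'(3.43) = 86.30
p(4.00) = 149.00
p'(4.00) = 121.00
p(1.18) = 2.93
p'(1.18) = 6.45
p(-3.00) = -110.00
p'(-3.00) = 100.00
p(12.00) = 4765.00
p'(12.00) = 1225.00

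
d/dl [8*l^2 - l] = 16*l - 1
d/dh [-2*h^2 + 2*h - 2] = 2 - 4*h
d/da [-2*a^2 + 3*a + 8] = 3 - 4*a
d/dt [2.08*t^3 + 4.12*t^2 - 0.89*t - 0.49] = 6.24*t^2 + 8.24*t - 0.89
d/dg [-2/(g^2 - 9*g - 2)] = 2*(2*g - 9)/(-g^2 + 9*g + 2)^2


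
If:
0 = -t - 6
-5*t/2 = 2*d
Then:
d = 15/2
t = -6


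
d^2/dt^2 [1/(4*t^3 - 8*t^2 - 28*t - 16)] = (6*t^2 - 28*t + 41)/(2*(t^7 - 8*t^6 + 6*t^5 + 60*t^4 - 15*t^3 - 204*t^2 - 208*t - 64))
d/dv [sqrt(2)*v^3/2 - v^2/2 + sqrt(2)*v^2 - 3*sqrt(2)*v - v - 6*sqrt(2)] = 3*sqrt(2)*v^2/2 - v + 2*sqrt(2)*v - 3*sqrt(2) - 1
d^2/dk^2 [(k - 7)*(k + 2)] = 2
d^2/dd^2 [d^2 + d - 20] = 2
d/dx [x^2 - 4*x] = 2*x - 4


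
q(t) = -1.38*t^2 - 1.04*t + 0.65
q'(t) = -2.76*t - 1.04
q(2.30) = -9.04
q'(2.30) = -7.39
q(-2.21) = -3.79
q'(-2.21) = 5.06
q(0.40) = 0.01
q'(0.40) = -2.14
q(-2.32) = -4.36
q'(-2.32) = 5.36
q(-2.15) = -3.49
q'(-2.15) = 4.89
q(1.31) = -3.08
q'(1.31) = -4.66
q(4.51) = -32.11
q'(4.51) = -13.49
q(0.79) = -1.03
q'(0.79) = -3.22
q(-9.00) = -101.77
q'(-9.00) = 23.80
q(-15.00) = -294.25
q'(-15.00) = 40.36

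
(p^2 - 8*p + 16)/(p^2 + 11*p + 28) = (p^2 - 8*p + 16)/(p^2 + 11*p + 28)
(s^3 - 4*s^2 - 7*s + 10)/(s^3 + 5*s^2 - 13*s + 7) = (s^2 - 3*s - 10)/(s^2 + 6*s - 7)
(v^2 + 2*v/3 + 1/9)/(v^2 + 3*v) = (9*v^2 + 6*v + 1)/(9*v*(v + 3))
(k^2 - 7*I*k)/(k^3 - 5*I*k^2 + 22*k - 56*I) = k/(k^2 + 2*I*k + 8)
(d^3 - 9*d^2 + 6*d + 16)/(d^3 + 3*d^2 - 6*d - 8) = (d - 8)/(d + 4)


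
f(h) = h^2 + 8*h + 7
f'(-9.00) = -10.00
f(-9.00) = 16.00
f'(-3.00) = 2.00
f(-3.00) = -8.00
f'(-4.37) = -0.74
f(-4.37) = -8.86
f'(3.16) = 14.32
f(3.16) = 42.27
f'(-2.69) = 2.62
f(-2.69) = -7.28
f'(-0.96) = 6.08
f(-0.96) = 0.24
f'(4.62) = 17.24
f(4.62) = 65.30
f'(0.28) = 8.56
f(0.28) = 9.32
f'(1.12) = 10.24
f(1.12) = 17.21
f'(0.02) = 8.04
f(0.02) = 7.16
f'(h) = 2*h + 8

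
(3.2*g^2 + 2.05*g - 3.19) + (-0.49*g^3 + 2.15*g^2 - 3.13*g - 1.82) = -0.49*g^3 + 5.35*g^2 - 1.08*g - 5.01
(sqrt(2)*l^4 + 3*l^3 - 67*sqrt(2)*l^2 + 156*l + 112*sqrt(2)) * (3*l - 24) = 3*sqrt(2)*l^5 - 24*sqrt(2)*l^4 + 9*l^4 - 201*sqrt(2)*l^3 - 72*l^3 + 468*l^2 + 1608*sqrt(2)*l^2 - 3744*l + 336*sqrt(2)*l - 2688*sqrt(2)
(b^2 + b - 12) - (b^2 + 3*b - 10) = -2*b - 2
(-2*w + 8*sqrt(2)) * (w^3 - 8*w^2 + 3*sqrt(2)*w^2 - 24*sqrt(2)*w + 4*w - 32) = -2*w^4 + 2*sqrt(2)*w^3 + 16*w^3 - 16*sqrt(2)*w^2 + 40*w^2 - 320*w + 32*sqrt(2)*w - 256*sqrt(2)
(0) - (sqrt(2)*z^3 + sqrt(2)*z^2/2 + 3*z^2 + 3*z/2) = -sqrt(2)*z^3 - 3*z^2 - sqrt(2)*z^2/2 - 3*z/2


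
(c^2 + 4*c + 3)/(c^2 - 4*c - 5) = (c + 3)/(c - 5)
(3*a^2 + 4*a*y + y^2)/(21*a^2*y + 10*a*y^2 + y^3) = (a + y)/(y*(7*a + y))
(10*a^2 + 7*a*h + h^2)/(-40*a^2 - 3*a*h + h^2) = (-2*a - h)/(8*a - h)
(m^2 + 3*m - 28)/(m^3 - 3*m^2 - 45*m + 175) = (m - 4)/(m^2 - 10*m + 25)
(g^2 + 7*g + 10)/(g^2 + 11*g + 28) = (g^2 + 7*g + 10)/(g^2 + 11*g + 28)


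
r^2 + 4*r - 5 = (r - 1)*(r + 5)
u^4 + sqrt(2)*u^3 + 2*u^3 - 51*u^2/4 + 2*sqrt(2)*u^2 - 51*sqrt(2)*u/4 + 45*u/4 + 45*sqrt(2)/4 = (u - 3/2)^2*(u + 5)*(u + sqrt(2))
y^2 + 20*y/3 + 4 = (y + 2/3)*(y + 6)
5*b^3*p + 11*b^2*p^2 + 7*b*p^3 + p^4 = p*(b + p)^2*(5*b + p)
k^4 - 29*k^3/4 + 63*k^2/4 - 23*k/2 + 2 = (k - 4)*(k - 2)*(k - 1)*(k - 1/4)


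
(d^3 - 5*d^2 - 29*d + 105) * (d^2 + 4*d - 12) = d^5 - d^4 - 61*d^3 + 49*d^2 + 768*d - 1260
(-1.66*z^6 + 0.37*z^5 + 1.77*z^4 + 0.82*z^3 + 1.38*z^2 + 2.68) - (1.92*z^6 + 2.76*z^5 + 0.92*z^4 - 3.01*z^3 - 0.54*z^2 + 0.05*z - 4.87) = -3.58*z^6 - 2.39*z^5 + 0.85*z^4 + 3.83*z^3 + 1.92*z^2 - 0.05*z + 7.55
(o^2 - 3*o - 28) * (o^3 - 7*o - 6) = o^5 - 3*o^4 - 35*o^3 + 15*o^2 + 214*o + 168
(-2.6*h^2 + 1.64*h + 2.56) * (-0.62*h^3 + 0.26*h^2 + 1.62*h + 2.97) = 1.612*h^5 - 1.6928*h^4 - 5.3728*h^3 - 4.3996*h^2 + 9.018*h + 7.6032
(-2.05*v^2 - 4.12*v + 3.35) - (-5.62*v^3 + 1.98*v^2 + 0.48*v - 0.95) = 5.62*v^3 - 4.03*v^2 - 4.6*v + 4.3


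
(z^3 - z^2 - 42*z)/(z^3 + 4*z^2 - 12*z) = (z - 7)/(z - 2)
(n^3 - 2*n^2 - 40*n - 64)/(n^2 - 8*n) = n + 6 + 8/n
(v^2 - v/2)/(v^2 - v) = (v - 1/2)/(v - 1)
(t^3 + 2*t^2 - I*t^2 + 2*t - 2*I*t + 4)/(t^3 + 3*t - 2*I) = (t^3 + t^2*(2 - I) + 2*t*(1 - I) + 4)/(t^3 + 3*t - 2*I)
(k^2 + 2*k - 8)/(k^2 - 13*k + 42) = (k^2 + 2*k - 8)/(k^2 - 13*k + 42)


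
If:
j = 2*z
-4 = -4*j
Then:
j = 1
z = 1/2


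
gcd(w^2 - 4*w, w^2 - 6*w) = w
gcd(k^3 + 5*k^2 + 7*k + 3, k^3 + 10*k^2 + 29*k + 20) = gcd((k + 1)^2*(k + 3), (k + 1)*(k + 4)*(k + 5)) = k + 1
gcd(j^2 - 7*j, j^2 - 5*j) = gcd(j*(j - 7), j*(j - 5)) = j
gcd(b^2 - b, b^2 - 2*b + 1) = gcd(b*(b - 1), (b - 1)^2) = b - 1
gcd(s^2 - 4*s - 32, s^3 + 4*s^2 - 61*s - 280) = s - 8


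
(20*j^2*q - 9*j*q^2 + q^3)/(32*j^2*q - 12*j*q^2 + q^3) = (-5*j + q)/(-8*j + q)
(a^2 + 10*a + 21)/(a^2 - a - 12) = (a + 7)/(a - 4)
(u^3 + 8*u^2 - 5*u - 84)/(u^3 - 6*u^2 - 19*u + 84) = (u + 7)/(u - 7)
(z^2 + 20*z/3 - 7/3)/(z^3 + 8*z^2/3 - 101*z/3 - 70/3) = (3*z - 1)/(3*z^2 - 13*z - 10)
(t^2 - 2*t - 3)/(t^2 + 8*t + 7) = (t - 3)/(t + 7)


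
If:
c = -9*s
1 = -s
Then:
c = 9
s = -1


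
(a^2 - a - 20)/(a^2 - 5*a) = (a + 4)/a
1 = 1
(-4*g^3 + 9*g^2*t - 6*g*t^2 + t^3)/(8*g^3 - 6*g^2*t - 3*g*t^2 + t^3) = (-g + t)/(2*g + t)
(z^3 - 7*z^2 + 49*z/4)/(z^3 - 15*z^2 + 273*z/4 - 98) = z/(z - 8)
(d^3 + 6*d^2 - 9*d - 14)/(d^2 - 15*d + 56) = (d^3 + 6*d^2 - 9*d - 14)/(d^2 - 15*d + 56)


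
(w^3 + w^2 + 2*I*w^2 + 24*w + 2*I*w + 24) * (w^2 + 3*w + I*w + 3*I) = w^5 + 4*w^4 + 3*I*w^4 + 25*w^3 + 12*I*w^3 + 88*w^2 + 33*I*w^2 + 66*w + 96*I*w + 72*I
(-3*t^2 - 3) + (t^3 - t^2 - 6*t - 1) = t^3 - 4*t^2 - 6*t - 4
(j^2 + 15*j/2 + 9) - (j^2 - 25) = 15*j/2 + 34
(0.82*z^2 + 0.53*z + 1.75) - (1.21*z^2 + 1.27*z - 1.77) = -0.39*z^2 - 0.74*z + 3.52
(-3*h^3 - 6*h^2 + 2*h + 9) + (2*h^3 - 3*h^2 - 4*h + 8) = -h^3 - 9*h^2 - 2*h + 17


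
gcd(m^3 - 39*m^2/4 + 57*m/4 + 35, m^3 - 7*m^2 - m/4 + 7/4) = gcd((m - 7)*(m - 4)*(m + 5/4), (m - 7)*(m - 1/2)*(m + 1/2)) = m - 7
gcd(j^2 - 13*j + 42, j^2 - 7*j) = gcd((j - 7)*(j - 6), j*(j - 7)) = j - 7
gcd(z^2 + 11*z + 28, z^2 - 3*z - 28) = z + 4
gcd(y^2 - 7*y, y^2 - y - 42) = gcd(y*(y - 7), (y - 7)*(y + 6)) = y - 7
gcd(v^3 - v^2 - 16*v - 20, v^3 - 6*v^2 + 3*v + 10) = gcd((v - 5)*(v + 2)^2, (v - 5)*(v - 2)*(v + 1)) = v - 5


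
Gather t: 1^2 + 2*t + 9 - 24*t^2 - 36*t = -24*t^2 - 34*t + 10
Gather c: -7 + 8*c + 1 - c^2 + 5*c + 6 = -c^2 + 13*c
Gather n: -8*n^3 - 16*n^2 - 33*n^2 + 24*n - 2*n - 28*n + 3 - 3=-8*n^3 - 49*n^2 - 6*n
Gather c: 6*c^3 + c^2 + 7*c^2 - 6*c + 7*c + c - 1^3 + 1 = 6*c^3 + 8*c^2 + 2*c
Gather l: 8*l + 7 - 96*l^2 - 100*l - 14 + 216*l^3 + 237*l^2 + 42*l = 216*l^3 + 141*l^2 - 50*l - 7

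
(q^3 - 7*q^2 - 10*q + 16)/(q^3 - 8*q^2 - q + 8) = (q + 2)/(q + 1)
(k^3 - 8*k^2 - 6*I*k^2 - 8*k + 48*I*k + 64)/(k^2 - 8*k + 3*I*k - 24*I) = (k^2 - 6*I*k - 8)/(k + 3*I)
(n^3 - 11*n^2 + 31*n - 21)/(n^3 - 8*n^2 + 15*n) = (n^2 - 8*n + 7)/(n*(n - 5))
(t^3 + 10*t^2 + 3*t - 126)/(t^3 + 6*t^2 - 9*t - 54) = (t + 7)/(t + 3)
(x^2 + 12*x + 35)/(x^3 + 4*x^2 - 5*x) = (x + 7)/(x*(x - 1))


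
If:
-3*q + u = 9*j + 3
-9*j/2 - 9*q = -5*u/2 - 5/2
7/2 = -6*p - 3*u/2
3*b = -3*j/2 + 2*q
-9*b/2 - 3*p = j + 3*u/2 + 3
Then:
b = 565/2466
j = -77/137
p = -17/1644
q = -32/411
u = -314/137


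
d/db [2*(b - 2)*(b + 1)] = 4*b - 2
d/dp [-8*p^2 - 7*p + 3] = -16*p - 7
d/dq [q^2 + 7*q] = 2*q + 7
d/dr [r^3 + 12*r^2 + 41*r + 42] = 3*r^2 + 24*r + 41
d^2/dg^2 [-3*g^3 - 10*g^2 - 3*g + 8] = -18*g - 20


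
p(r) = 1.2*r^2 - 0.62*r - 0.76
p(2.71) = 6.37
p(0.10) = -0.81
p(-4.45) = 25.76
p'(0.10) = -0.38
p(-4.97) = 31.96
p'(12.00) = 28.18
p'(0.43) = 0.41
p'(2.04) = 4.28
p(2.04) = 2.97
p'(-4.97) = -12.55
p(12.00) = 164.60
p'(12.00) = 28.18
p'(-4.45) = -11.30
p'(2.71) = 5.88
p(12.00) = 164.60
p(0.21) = -0.84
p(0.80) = -0.49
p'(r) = 2.4*r - 0.62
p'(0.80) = 1.30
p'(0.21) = -0.12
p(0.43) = -0.80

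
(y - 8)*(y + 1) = y^2 - 7*y - 8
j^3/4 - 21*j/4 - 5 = (j/4 + 1)*(j - 5)*(j + 1)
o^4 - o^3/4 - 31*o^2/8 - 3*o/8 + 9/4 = (o - 2)*(o - 3/4)*(o + 1)*(o + 3/2)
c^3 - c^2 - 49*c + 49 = (c - 7)*(c - 1)*(c + 7)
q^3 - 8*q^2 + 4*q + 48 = (q - 6)*(q - 4)*(q + 2)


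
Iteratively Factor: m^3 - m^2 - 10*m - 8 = (m - 4)*(m^2 + 3*m + 2) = (m - 4)*(m + 2)*(m + 1)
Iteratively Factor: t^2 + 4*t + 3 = (t + 1)*(t + 3)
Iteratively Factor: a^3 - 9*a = (a)*(a^2 - 9) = a*(a + 3)*(a - 3)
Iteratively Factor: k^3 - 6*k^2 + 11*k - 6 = (k - 1)*(k^2 - 5*k + 6) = (k - 2)*(k - 1)*(k - 3)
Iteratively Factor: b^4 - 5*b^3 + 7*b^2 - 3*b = (b - 3)*(b^3 - 2*b^2 + b) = (b - 3)*(b - 1)*(b^2 - b) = b*(b - 3)*(b - 1)*(b - 1)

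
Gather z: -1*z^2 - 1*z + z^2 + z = 0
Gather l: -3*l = -3*l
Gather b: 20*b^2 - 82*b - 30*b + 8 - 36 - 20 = 20*b^2 - 112*b - 48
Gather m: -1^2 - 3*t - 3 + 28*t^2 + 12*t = 28*t^2 + 9*t - 4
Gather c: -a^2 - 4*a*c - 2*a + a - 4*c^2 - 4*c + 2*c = -a^2 - a - 4*c^2 + c*(-4*a - 2)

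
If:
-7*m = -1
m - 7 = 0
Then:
No Solution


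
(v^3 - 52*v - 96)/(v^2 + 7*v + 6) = (v^2 - 6*v - 16)/(v + 1)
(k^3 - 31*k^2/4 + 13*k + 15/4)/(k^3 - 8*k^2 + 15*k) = (k + 1/4)/k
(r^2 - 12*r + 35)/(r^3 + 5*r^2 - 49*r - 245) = (r - 5)/(r^2 + 12*r + 35)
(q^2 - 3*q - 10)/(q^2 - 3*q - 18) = (-q^2 + 3*q + 10)/(-q^2 + 3*q + 18)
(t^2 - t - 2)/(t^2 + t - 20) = (t^2 - t - 2)/(t^2 + t - 20)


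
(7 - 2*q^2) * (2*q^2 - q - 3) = -4*q^4 + 2*q^3 + 20*q^2 - 7*q - 21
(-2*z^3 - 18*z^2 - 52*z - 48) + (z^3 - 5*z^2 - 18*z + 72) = -z^3 - 23*z^2 - 70*z + 24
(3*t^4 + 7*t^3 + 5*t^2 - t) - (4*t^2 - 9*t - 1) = 3*t^4 + 7*t^3 + t^2 + 8*t + 1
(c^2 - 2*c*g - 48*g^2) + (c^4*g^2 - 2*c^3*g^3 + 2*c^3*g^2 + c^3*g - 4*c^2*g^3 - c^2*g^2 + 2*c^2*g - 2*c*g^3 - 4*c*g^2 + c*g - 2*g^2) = c^4*g^2 - 2*c^3*g^3 + 2*c^3*g^2 + c^3*g - 4*c^2*g^3 - c^2*g^2 + 2*c^2*g + c^2 - 2*c*g^3 - 4*c*g^2 - c*g - 50*g^2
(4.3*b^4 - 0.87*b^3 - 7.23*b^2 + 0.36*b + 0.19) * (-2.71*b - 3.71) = -11.653*b^5 - 13.5953*b^4 + 22.821*b^3 + 25.8477*b^2 - 1.8505*b - 0.7049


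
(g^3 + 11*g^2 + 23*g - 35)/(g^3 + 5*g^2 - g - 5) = (g + 7)/(g + 1)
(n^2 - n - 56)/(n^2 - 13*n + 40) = (n + 7)/(n - 5)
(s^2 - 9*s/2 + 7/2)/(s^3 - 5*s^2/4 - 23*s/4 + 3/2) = 2*(2*s^2 - 9*s + 7)/(4*s^3 - 5*s^2 - 23*s + 6)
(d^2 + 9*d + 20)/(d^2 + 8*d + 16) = (d + 5)/(d + 4)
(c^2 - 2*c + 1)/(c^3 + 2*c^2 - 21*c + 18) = (c - 1)/(c^2 + 3*c - 18)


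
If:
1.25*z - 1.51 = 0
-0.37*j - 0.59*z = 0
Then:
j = -1.93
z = 1.21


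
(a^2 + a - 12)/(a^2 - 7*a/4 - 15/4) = 4*(a + 4)/(4*a + 5)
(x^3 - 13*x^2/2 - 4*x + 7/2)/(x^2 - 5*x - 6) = (2*x^2 - 15*x + 7)/(2*(x - 6))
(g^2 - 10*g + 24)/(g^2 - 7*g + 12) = (g - 6)/(g - 3)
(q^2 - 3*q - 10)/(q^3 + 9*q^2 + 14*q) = (q - 5)/(q*(q + 7))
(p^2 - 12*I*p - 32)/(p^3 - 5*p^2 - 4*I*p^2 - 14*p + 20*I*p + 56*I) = (p - 8*I)/(p^2 - 5*p - 14)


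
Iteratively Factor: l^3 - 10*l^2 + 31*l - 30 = (l - 2)*(l^2 - 8*l + 15) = (l - 3)*(l - 2)*(l - 5)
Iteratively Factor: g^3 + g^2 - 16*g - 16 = (g - 4)*(g^2 + 5*g + 4) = (g - 4)*(g + 4)*(g + 1)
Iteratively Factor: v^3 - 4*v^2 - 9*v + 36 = (v + 3)*(v^2 - 7*v + 12) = (v - 4)*(v + 3)*(v - 3)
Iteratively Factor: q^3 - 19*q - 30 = (q + 2)*(q^2 - 2*q - 15) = (q - 5)*(q + 2)*(q + 3)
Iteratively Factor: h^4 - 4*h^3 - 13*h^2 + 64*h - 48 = (h - 1)*(h^3 - 3*h^2 - 16*h + 48) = (h - 1)*(h + 4)*(h^2 - 7*h + 12) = (h - 4)*(h - 1)*(h + 4)*(h - 3)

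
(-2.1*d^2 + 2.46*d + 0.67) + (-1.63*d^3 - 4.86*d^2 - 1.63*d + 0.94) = -1.63*d^3 - 6.96*d^2 + 0.83*d + 1.61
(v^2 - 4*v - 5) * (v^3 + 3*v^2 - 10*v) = v^5 - v^4 - 27*v^3 + 25*v^2 + 50*v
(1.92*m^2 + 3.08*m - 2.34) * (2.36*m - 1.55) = 4.5312*m^3 + 4.2928*m^2 - 10.2964*m + 3.627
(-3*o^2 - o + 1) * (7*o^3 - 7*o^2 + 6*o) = -21*o^5 + 14*o^4 - 4*o^3 - 13*o^2 + 6*o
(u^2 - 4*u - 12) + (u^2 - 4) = 2*u^2 - 4*u - 16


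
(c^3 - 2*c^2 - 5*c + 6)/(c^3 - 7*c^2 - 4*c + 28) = (c^2 - 4*c + 3)/(c^2 - 9*c + 14)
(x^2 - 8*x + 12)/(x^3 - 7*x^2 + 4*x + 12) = 1/(x + 1)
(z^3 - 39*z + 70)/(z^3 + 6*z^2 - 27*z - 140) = (z - 2)/(z + 4)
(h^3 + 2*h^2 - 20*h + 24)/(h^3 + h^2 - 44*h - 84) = (h^2 - 4*h + 4)/(h^2 - 5*h - 14)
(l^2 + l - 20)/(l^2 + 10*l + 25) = (l - 4)/(l + 5)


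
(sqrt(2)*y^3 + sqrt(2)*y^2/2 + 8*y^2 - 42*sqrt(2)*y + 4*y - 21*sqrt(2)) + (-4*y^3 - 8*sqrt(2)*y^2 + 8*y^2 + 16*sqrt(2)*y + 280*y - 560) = -4*y^3 + sqrt(2)*y^3 - 15*sqrt(2)*y^2/2 + 16*y^2 - 26*sqrt(2)*y + 284*y - 560 - 21*sqrt(2)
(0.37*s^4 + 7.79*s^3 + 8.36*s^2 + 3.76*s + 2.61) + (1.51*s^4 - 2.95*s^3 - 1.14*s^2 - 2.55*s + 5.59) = 1.88*s^4 + 4.84*s^3 + 7.22*s^2 + 1.21*s + 8.2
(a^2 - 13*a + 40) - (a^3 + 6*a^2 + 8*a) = -a^3 - 5*a^2 - 21*a + 40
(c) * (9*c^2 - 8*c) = 9*c^3 - 8*c^2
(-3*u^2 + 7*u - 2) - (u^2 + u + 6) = -4*u^2 + 6*u - 8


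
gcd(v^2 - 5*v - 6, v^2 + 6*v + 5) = v + 1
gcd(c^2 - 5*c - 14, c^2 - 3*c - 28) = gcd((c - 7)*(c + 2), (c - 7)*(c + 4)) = c - 7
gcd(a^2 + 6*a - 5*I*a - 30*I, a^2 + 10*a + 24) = a + 6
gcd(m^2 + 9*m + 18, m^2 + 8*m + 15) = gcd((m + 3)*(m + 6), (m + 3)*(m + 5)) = m + 3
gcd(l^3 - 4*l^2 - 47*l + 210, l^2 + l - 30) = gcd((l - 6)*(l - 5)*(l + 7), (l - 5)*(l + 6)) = l - 5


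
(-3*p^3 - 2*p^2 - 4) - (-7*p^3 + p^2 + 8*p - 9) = 4*p^3 - 3*p^2 - 8*p + 5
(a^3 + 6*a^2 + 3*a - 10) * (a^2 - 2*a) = a^5 + 4*a^4 - 9*a^3 - 16*a^2 + 20*a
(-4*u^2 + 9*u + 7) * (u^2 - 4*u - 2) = -4*u^4 + 25*u^3 - 21*u^2 - 46*u - 14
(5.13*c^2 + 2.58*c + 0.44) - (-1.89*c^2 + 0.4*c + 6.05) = 7.02*c^2 + 2.18*c - 5.61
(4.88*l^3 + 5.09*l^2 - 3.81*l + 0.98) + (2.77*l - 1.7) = 4.88*l^3 + 5.09*l^2 - 1.04*l - 0.72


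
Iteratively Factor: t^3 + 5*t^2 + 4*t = (t)*(t^2 + 5*t + 4) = t*(t + 4)*(t + 1)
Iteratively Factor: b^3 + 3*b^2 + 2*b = (b + 1)*(b^2 + 2*b) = (b + 1)*(b + 2)*(b)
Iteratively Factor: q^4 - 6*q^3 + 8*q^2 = (q - 2)*(q^3 - 4*q^2) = q*(q - 2)*(q^2 - 4*q) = q*(q - 4)*(q - 2)*(q)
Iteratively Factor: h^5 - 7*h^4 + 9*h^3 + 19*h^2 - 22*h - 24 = (h - 4)*(h^4 - 3*h^3 - 3*h^2 + 7*h + 6) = (h - 4)*(h - 2)*(h^3 - h^2 - 5*h - 3) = (h - 4)*(h - 2)*(h + 1)*(h^2 - 2*h - 3) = (h - 4)*(h - 2)*(h + 1)^2*(h - 3)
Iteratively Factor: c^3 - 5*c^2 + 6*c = (c - 2)*(c^2 - 3*c) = (c - 3)*(c - 2)*(c)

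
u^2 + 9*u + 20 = (u + 4)*(u + 5)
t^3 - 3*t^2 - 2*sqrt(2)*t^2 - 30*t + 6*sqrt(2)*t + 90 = (t - 3)*(t - 5*sqrt(2))*(t + 3*sqrt(2))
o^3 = o^3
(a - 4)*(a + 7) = a^2 + 3*a - 28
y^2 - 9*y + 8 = (y - 8)*(y - 1)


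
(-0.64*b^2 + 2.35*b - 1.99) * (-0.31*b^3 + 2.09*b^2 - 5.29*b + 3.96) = 0.1984*b^5 - 2.0661*b^4 + 8.914*b^3 - 19.125*b^2 + 19.8331*b - 7.8804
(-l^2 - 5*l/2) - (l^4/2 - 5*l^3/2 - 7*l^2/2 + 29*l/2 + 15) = -l^4/2 + 5*l^3/2 + 5*l^2/2 - 17*l - 15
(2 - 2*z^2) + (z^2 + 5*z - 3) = -z^2 + 5*z - 1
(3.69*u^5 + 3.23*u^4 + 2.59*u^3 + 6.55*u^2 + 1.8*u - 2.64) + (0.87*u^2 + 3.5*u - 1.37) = 3.69*u^5 + 3.23*u^4 + 2.59*u^3 + 7.42*u^2 + 5.3*u - 4.01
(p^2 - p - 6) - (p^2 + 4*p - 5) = -5*p - 1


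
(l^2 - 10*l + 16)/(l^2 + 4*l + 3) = (l^2 - 10*l + 16)/(l^2 + 4*l + 3)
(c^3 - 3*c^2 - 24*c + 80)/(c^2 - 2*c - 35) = (c^2 - 8*c + 16)/(c - 7)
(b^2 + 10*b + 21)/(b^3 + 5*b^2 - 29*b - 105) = 1/(b - 5)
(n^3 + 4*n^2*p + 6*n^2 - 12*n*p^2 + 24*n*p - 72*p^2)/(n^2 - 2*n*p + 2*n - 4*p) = (n^2 + 6*n*p + 6*n + 36*p)/(n + 2)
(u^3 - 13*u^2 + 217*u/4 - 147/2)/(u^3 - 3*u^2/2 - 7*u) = (u^2 - 19*u/2 + 21)/(u*(u + 2))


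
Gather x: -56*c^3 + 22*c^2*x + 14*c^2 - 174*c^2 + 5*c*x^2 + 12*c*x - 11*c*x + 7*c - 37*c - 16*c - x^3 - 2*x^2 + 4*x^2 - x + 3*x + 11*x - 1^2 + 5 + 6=-56*c^3 - 160*c^2 - 46*c - x^3 + x^2*(5*c + 2) + x*(22*c^2 + c + 13) + 10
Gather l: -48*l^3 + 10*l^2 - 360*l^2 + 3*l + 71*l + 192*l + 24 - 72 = -48*l^3 - 350*l^2 + 266*l - 48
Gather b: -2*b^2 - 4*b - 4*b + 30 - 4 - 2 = -2*b^2 - 8*b + 24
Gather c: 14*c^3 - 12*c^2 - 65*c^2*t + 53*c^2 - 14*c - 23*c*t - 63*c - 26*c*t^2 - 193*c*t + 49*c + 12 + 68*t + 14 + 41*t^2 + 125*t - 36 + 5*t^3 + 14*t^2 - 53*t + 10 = 14*c^3 + c^2*(41 - 65*t) + c*(-26*t^2 - 216*t - 28) + 5*t^3 + 55*t^2 + 140*t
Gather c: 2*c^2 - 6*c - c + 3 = 2*c^2 - 7*c + 3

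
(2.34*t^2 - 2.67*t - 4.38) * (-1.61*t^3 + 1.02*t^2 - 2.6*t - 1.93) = -3.7674*t^5 + 6.6855*t^4 - 1.7556*t^3 - 2.0418*t^2 + 16.5411*t + 8.4534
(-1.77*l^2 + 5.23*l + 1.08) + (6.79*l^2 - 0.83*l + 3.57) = 5.02*l^2 + 4.4*l + 4.65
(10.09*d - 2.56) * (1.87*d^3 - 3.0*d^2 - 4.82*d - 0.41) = 18.8683*d^4 - 35.0572*d^3 - 40.9538*d^2 + 8.2023*d + 1.0496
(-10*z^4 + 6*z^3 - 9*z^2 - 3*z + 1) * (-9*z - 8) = 90*z^5 + 26*z^4 + 33*z^3 + 99*z^2 + 15*z - 8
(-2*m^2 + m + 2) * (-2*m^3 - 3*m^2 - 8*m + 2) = 4*m^5 + 4*m^4 + 9*m^3 - 18*m^2 - 14*m + 4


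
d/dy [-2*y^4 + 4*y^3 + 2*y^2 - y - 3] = -8*y^3 + 12*y^2 + 4*y - 1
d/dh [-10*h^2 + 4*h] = 4 - 20*h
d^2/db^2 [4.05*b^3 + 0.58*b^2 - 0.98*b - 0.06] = 24.3*b + 1.16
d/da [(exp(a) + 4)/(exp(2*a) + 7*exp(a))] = (-exp(2*a) - 8*exp(a) - 28)*exp(-a)/(exp(2*a) + 14*exp(a) + 49)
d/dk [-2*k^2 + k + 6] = 1 - 4*k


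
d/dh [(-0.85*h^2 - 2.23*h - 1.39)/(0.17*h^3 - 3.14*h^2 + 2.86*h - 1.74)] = (0.1445*h^4 + 0.7582*h^3 - 8.7243*h^2 - 5.7712*h + 7.8556)/(0.0289*h^6 - 1.0676*h^5 + 10.832*h^4 - 18.5524*h^3 + 19.1068*h^2 - 9.9528*h + 3.0276)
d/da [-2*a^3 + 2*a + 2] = 2 - 6*a^2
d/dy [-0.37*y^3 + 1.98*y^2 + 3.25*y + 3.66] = -1.11*y^2 + 3.96*y + 3.25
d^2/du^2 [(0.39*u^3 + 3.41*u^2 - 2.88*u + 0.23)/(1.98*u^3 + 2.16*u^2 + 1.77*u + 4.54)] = (-7.105427357601e-15*u^7 + 23.401224*u^6 - 75.9452760000001*u^5 - 176.856372*u^4 - 451.372698*u^3 + 140.106456*u^2 + 210.556656*u + 183.78751)/(7.762392*u^9 + 25.404192*u^8 + 48.530988*u^7 + 108.89316*u^6 + 159.883794*u^5 + 179.311968*u^4 + 232.122105*u^3 + 176.233266*u^2 + 109.447596*u + 93.576664)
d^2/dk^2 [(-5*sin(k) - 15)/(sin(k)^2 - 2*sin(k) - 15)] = 5*(sin(k)^2 + 5*sin(k) - 2)/(sin(k) - 5)^3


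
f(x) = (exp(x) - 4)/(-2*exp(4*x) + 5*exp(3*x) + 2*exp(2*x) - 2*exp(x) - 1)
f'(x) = (exp(x) - 4)*(8*exp(4*x) - 15*exp(3*x) - 4*exp(2*x) + 2*exp(x))/(-2*exp(4*x) + 5*exp(3*x) + 2*exp(2*x) - 2*exp(x) - 1)^2 + exp(x)/(-2*exp(4*x) + 5*exp(3*x) + 2*exp(2*x) - 2*exp(x) - 1) = (6*exp(4*x) - 42*exp(3*x) + 58*exp(2*x) + 16*exp(x) - 9)*exp(x)/(4*exp(8*x) - 20*exp(7*x) + 17*exp(6*x) + 28*exp(5*x) - 12*exp(4*x) - 18*exp(3*x) + 4*exp(x) + 1)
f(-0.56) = 4.45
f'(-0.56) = 11.41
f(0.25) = -0.56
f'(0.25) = 1.87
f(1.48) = -0.00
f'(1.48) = -0.01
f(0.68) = -0.19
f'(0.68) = 0.27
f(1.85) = -0.00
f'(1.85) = 0.00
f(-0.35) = 20.63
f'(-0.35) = 493.39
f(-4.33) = 3.89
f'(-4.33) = -0.11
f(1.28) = 0.00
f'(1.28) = -0.08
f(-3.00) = 3.61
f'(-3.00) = -0.34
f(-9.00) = 4.00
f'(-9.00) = 0.00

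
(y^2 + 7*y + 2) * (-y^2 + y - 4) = -y^4 - 6*y^3 + y^2 - 26*y - 8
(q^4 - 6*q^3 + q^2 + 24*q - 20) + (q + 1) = q^4 - 6*q^3 + q^2 + 25*q - 19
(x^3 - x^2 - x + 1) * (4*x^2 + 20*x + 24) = 4*x^5 + 16*x^4 - 40*x^2 - 4*x + 24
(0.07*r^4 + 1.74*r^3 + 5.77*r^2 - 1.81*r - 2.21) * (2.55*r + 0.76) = 0.1785*r^5 + 4.4902*r^4 + 16.0359*r^3 - 0.230300000000001*r^2 - 7.0111*r - 1.6796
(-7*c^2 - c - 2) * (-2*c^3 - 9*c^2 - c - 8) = 14*c^5 + 65*c^4 + 20*c^3 + 75*c^2 + 10*c + 16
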